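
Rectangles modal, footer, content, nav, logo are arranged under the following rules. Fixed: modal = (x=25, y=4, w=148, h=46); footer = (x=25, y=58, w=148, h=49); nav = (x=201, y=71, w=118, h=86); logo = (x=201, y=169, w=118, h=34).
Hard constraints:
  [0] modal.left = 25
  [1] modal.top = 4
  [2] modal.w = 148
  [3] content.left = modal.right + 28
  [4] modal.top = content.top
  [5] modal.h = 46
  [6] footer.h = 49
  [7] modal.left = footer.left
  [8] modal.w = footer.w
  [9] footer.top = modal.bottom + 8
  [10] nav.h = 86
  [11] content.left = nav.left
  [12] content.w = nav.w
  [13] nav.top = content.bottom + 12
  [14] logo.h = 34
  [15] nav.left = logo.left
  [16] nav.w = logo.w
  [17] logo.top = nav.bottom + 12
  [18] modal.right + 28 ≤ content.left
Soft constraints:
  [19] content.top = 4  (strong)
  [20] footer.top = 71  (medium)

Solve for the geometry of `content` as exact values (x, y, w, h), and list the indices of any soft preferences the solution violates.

1. content.x = 201  [content.left = modal.right + 28]
2. content.y = 4  [modal.top = content.top]
3. content.w = 118  [content.w = nav.w]
4. content.h = 55  [nav.top = content.bottom + 12]

content = (x=201, y=4, w=118, h=55)
violated soft preferences: 20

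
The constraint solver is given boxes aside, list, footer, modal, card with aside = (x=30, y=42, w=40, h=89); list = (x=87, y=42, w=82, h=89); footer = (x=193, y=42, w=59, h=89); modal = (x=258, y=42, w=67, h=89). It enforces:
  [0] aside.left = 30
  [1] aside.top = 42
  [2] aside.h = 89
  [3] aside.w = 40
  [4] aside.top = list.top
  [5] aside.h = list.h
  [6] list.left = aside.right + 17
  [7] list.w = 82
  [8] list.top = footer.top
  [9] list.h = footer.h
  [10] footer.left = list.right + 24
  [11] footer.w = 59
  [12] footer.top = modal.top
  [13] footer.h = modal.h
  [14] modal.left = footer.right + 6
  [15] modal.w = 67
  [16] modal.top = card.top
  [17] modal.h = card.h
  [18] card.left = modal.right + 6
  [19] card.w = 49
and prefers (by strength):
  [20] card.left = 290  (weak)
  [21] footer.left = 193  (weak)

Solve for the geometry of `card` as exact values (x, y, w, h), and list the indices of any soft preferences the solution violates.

card = (x=331, y=42, w=49, h=89)
violated soft preferences: 20

1. card.y = 42  [modal.top = card.top]
2. card.h = 89  [modal.h = card.h]
3. card.x = 331  [card.left = modal.right + 6]
4. card.w = 49  [card.w = 49]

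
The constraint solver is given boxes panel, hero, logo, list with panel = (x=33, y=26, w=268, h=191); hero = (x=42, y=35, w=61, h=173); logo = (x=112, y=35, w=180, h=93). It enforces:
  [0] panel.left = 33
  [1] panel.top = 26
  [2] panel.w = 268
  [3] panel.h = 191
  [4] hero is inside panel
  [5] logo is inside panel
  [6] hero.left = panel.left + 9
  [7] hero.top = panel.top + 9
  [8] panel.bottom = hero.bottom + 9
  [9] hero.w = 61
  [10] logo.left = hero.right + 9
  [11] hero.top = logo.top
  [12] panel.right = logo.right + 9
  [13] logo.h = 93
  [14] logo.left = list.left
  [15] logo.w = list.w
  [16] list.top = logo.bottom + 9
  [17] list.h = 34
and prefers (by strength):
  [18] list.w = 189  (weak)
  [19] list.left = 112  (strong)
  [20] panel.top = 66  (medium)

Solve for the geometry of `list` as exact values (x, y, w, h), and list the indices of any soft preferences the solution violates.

list = (x=112, y=137, w=180, h=34)
violated soft preferences: 18, 20

1. list.x = 112  [logo.left = list.left]
2. list.w = 180  [logo.w = list.w]
3. list.y = 137  [list.top = logo.bottom + 9]
4. list.h = 34  [list.h = 34]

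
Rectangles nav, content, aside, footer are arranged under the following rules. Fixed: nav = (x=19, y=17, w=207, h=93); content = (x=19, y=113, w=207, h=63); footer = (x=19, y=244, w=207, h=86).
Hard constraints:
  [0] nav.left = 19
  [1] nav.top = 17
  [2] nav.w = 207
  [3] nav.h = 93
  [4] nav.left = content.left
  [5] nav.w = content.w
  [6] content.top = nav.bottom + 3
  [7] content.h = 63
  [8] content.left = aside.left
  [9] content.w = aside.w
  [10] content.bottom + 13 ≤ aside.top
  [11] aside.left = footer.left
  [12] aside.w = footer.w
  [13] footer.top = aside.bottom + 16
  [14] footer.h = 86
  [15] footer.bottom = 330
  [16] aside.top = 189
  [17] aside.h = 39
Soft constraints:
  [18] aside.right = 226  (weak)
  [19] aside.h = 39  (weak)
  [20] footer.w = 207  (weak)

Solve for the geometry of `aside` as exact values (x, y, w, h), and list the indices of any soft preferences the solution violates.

aside = (x=19, y=189, w=207, h=39)
violated soft preferences: none

1. aside.x = 19  [content.left = aside.left]
2. aside.w = 207  [content.w = aside.w]
3. aside.y = 189  [aside.top = 189]
4. aside.h = 39  [aside.h = 39]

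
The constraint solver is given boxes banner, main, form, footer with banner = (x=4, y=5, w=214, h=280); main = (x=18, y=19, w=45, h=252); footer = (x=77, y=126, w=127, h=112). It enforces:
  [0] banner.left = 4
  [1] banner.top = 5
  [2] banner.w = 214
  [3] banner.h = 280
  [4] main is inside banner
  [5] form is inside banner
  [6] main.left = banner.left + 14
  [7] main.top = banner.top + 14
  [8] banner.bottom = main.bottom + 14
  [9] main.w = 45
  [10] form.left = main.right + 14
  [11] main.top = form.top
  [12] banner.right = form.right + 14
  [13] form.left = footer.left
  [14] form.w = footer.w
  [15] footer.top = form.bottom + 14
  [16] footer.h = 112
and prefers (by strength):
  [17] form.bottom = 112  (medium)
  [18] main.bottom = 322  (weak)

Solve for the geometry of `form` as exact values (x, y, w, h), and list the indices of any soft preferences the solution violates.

form = (x=77, y=19, w=127, h=93)
violated soft preferences: 18

1. form.x = 77  [form.left = main.right + 14]
2. form.y = 19  [main.top = form.top]
3. form.w = 127  [banner.right = form.right + 14]
4. form.h = 93  [footer.top = form.bottom + 14]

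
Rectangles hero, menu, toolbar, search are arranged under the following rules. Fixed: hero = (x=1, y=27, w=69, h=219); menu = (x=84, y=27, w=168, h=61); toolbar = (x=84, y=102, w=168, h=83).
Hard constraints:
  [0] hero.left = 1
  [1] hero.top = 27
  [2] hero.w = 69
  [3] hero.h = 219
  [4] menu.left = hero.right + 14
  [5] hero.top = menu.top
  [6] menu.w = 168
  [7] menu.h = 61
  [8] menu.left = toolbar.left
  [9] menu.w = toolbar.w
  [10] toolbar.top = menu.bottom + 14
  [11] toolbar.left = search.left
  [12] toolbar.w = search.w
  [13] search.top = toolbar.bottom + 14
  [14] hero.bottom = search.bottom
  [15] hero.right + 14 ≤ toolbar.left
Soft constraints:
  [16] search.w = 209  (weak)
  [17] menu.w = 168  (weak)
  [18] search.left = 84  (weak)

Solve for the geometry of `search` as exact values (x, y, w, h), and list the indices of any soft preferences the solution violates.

1. search.x = 84  [toolbar.left = search.left]
2. search.w = 168  [toolbar.w = search.w]
3. search.y = 199  [search.top = toolbar.bottom + 14]
4. search.h = 47  [hero.bottom = search.bottom]

search = (x=84, y=199, w=168, h=47)
violated soft preferences: 16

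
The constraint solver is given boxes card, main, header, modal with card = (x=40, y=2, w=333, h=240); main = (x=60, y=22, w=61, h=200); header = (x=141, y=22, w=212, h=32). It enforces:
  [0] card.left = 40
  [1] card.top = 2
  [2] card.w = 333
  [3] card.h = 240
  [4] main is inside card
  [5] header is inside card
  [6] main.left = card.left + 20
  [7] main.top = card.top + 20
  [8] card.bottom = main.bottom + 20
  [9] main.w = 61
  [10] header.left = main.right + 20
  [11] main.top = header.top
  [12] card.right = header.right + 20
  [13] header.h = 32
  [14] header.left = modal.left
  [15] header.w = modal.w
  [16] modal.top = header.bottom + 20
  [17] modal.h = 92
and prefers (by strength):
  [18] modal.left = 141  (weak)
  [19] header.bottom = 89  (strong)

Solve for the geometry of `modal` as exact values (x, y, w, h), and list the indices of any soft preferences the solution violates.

1. modal.x = 141  [header.left = modal.left]
2. modal.w = 212  [header.w = modal.w]
3. modal.y = 74  [modal.top = header.bottom + 20]
4. modal.h = 92  [modal.h = 92]

modal = (x=141, y=74, w=212, h=92)
violated soft preferences: 19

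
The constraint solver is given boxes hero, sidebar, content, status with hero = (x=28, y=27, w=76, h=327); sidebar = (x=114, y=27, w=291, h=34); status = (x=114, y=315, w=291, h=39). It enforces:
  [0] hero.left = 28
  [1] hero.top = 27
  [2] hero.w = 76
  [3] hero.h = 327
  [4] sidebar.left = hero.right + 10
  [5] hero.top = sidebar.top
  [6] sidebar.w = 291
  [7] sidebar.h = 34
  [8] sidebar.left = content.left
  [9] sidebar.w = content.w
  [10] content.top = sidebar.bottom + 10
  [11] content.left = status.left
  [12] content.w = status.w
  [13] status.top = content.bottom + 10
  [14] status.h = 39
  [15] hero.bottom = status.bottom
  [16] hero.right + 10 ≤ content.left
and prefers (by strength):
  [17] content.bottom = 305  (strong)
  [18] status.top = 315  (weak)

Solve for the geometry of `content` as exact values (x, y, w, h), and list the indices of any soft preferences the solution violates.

content = (x=114, y=71, w=291, h=234)
violated soft preferences: none

1. content.x = 114  [sidebar.left = content.left]
2. content.w = 291  [sidebar.w = content.w]
3. content.y = 71  [content.top = sidebar.bottom + 10]
4. content.h = 234  [status.top = content.bottom + 10]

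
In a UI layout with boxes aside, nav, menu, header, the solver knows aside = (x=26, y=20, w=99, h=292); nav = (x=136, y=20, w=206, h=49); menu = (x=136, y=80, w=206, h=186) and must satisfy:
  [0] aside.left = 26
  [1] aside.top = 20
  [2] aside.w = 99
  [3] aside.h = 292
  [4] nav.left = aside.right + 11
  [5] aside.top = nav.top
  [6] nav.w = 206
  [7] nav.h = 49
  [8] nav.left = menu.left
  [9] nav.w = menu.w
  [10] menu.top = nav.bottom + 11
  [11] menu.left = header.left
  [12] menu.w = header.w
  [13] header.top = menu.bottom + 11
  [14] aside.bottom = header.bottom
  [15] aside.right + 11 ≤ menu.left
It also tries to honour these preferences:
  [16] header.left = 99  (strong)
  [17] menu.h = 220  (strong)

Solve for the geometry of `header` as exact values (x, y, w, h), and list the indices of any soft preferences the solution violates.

header = (x=136, y=277, w=206, h=35)
violated soft preferences: 16, 17

1. header.x = 136  [menu.left = header.left]
2. header.w = 206  [menu.w = header.w]
3. header.y = 277  [header.top = menu.bottom + 11]
4. header.h = 35  [aside.bottom = header.bottom]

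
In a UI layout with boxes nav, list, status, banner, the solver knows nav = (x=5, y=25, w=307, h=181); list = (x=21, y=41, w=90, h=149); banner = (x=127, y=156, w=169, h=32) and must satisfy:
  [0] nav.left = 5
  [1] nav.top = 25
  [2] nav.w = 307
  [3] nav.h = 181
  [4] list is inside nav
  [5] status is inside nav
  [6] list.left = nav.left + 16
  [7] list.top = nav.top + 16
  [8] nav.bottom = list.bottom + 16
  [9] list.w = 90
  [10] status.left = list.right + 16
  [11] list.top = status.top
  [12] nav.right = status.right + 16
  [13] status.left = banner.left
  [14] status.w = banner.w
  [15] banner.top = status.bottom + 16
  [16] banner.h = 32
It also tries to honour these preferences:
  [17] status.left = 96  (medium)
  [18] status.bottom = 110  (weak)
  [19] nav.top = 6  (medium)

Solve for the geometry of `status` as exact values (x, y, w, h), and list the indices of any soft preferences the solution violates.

1. status.x = 127  [status.left = list.right + 16]
2. status.y = 41  [list.top = status.top]
3. status.w = 169  [nav.right = status.right + 16]
4. status.h = 99  [banner.top = status.bottom + 16]

status = (x=127, y=41, w=169, h=99)
violated soft preferences: 17, 18, 19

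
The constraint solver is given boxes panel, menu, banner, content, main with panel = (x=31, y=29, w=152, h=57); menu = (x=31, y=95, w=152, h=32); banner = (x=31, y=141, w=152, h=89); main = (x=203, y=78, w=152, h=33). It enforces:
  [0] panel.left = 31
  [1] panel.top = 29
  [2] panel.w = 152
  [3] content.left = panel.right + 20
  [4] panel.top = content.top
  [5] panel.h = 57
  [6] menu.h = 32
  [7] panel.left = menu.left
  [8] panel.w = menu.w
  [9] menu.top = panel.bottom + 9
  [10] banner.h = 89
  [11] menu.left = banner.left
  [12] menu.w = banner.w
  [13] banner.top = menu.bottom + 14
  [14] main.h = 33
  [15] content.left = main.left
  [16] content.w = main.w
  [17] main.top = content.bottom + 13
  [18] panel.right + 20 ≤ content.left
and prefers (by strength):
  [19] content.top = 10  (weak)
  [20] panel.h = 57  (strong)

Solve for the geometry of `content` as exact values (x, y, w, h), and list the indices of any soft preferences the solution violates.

content = (x=203, y=29, w=152, h=36)
violated soft preferences: 19

1. content.x = 203  [content.left = panel.right + 20]
2. content.y = 29  [panel.top = content.top]
3. content.w = 152  [content.w = main.w]
4. content.h = 36  [main.top = content.bottom + 13]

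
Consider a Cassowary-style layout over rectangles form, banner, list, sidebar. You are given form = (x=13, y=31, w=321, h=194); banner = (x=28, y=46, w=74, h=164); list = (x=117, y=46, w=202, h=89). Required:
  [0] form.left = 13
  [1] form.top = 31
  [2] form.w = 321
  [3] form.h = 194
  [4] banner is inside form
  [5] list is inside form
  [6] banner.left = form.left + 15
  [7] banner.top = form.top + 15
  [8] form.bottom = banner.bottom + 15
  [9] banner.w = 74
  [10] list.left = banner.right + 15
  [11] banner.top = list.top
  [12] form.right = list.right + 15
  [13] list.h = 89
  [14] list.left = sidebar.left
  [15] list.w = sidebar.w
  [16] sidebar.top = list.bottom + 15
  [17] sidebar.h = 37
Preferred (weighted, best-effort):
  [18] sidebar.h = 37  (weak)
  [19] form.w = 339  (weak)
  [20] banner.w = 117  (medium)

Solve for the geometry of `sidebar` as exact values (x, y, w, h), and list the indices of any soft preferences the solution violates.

1. sidebar.x = 117  [list.left = sidebar.left]
2. sidebar.w = 202  [list.w = sidebar.w]
3. sidebar.y = 150  [sidebar.top = list.bottom + 15]
4. sidebar.h = 37  [sidebar.h = 37]

sidebar = (x=117, y=150, w=202, h=37)
violated soft preferences: 19, 20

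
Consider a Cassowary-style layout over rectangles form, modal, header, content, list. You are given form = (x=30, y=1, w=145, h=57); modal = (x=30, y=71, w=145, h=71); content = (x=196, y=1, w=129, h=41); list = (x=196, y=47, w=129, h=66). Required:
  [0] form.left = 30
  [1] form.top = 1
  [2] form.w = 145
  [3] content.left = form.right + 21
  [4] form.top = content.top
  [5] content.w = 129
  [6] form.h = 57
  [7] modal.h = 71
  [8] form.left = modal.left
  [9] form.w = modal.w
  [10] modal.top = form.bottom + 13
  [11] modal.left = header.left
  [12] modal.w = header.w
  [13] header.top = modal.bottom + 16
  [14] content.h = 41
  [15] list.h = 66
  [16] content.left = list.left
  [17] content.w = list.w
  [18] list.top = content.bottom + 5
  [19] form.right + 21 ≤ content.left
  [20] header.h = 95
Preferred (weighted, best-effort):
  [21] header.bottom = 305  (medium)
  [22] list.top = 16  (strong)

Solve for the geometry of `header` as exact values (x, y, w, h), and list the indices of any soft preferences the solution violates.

header = (x=30, y=158, w=145, h=95)
violated soft preferences: 21, 22

1. header.x = 30  [modal.left = header.left]
2. header.w = 145  [modal.w = header.w]
3. header.y = 158  [header.top = modal.bottom + 16]
4. header.h = 95  [header.h = 95]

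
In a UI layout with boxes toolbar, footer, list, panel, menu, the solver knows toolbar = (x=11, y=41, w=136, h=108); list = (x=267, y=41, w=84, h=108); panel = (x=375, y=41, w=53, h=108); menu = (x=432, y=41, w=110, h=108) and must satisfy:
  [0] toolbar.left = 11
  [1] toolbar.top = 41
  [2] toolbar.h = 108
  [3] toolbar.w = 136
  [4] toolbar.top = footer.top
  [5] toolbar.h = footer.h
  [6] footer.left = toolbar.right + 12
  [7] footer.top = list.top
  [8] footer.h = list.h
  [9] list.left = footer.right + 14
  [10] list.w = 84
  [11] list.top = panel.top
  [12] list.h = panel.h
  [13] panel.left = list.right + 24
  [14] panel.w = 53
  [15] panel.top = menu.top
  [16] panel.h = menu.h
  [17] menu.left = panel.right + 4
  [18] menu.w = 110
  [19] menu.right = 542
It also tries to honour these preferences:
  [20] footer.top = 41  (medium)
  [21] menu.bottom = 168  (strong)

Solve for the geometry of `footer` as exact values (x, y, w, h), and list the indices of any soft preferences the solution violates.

footer = (x=159, y=41, w=94, h=108)
violated soft preferences: 21

1. footer.y = 41  [toolbar.top = footer.top]
2. footer.h = 108  [toolbar.h = footer.h]
3. footer.x = 159  [footer.left = toolbar.right + 12]
4. footer.w = 94  [list.left = footer.right + 14]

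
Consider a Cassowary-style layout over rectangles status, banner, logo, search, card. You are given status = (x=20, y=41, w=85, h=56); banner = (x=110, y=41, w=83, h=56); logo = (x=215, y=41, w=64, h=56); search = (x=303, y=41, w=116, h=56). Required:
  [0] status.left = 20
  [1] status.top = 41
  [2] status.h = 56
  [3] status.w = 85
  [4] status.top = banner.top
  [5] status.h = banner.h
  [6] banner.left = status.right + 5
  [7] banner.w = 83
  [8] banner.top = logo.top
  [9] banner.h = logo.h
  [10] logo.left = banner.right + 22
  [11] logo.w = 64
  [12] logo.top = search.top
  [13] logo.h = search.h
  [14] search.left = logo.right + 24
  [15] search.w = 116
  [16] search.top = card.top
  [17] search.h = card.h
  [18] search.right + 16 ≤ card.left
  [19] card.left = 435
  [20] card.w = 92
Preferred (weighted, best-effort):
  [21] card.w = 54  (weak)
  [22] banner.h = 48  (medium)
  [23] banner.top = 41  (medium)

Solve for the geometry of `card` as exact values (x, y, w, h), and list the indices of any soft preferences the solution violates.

card = (x=435, y=41, w=92, h=56)
violated soft preferences: 21, 22

1. card.y = 41  [search.top = card.top]
2. card.h = 56  [search.h = card.h]
3. card.x = 435  [card.left = 435]
4. card.w = 92  [card.w = 92]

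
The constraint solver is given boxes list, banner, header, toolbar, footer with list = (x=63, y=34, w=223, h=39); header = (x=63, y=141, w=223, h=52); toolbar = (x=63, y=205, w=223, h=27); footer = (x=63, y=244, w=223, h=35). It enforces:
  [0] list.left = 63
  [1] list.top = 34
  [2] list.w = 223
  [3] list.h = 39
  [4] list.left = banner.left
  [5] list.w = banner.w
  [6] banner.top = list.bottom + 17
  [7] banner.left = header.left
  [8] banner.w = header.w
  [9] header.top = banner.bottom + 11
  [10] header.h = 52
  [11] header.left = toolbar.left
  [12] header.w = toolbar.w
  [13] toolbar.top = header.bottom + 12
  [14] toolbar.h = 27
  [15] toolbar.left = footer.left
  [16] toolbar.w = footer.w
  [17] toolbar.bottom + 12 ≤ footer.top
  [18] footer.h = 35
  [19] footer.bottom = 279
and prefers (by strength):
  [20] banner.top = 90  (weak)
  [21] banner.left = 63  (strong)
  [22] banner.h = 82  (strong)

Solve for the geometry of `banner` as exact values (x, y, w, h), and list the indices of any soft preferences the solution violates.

banner = (x=63, y=90, w=223, h=40)
violated soft preferences: 22

1. banner.x = 63  [list.left = banner.left]
2. banner.w = 223  [list.w = banner.w]
3. banner.y = 90  [banner.top = list.bottom + 17]
4. banner.h = 40  [header.top = banner.bottom + 11]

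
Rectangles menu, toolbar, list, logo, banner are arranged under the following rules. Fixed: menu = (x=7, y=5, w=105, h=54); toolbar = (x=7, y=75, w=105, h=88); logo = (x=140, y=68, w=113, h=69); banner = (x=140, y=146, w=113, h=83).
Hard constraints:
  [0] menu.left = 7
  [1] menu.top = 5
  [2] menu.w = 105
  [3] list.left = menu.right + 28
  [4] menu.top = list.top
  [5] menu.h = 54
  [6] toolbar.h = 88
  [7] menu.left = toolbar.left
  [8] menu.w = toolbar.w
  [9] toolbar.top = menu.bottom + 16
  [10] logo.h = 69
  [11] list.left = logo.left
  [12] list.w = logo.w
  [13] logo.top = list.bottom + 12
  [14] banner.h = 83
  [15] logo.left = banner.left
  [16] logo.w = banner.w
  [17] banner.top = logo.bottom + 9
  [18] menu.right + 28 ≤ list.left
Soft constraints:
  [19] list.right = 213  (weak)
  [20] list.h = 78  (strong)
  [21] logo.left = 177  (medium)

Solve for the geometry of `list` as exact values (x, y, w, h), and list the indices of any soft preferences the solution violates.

list = (x=140, y=5, w=113, h=51)
violated soft preferences: 19, 20, 21

1. list.x = 140  [list.left = menu.right + 28]
2. list.y = 5  [menu.top = list.top]
3. list.w = 113  [list.w = logo.w]
4. list.h = 51  [logo.top = list.bottom + 12]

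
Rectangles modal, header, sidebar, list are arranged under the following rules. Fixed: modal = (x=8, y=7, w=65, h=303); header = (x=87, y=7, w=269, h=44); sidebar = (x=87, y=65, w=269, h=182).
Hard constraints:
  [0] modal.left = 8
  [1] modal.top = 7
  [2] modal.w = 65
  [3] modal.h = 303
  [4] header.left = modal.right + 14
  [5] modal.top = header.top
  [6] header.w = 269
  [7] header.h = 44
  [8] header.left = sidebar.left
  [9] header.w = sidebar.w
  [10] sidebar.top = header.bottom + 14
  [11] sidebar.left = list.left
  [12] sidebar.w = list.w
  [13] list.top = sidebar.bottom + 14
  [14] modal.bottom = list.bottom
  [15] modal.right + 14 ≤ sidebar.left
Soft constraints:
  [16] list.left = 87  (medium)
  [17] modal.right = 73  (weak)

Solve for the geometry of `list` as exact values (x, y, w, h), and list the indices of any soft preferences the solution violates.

list = (x=87, y=261, w=269, h=49)
violated soft preferences: none

1. list.x = 87  [sidebar.left = list.left]
2. list.w = 269  [sidebar.w = list.w]
3. list.y = 261  [list.top = sidebar.bottom + 14]
4. list.h = 49  [modal.bottom = list.bottom]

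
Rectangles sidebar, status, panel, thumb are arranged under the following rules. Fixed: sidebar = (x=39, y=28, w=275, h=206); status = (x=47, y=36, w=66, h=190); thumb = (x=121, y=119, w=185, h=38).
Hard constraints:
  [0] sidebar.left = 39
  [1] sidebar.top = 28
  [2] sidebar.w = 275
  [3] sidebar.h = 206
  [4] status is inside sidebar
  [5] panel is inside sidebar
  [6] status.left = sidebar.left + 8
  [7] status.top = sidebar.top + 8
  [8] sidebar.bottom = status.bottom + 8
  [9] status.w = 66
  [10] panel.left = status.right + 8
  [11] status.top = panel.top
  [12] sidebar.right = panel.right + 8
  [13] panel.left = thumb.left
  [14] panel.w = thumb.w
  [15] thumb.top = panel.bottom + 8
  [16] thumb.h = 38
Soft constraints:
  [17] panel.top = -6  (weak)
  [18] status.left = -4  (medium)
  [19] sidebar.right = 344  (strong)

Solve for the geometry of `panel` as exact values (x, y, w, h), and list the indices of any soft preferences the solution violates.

panel = (x=121, y=36, w=185, h=75)
violated soft preferences: 17, 18, 19

1. panel.x = 121  [panel.left = status.right + 8]
2. panel.y = 36  [status.top = panel.top]
3. panel.w = 185  [sidebar.right = panel.right + 8]
4. panel.h = 75  [thumb.top = panel.bottom + 8]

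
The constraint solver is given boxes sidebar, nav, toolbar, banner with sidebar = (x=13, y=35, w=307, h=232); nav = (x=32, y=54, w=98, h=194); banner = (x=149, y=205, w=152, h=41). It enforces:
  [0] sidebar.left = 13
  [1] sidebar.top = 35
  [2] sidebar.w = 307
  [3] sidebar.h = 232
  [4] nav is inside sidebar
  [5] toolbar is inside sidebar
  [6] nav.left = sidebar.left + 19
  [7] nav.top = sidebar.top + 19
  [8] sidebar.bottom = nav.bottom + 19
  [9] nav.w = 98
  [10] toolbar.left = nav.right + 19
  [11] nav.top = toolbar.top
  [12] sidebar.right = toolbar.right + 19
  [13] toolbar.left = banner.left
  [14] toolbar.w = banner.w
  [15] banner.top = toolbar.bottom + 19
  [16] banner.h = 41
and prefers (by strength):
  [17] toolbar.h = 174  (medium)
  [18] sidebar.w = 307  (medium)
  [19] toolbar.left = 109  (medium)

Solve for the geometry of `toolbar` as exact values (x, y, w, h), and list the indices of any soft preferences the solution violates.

toolbar = (x=149, y=54, w=152, h=132)
violated soft preferences: 17, 19

1. toolbar.x = 149  [toolbar.left = nav.right + 19]
2. toolbar.y = 54  [nav.top = toolbar.top]
3. toolbar.w = 152  [sidebar.right = toolbar.right + 19]
4. toolbar.h = 132  [banner.top = toolbar.bottom + 19]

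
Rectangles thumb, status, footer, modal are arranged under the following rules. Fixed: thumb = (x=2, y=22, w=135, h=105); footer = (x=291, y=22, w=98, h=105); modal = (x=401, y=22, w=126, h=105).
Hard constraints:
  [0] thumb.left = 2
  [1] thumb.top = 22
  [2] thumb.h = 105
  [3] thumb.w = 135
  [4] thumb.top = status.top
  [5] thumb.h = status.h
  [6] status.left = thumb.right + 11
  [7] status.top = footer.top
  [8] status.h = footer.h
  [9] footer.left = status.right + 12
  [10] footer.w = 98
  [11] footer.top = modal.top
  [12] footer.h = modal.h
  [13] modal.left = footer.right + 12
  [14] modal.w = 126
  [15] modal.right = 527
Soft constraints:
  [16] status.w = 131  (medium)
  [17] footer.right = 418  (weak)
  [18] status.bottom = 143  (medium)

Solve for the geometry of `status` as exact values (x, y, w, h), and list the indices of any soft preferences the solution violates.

status = (x=148, y=22, w=131, h=105)
violated soft preferences: 17, 18

1. status.y = 22  [thumb.top = status.top]
2. status.h = 105  [thumb.h = status.h]
3. status.x = 148  [status.left = thumb.right + 11]
4. status.w = 131  [footer.left = status.right + 12]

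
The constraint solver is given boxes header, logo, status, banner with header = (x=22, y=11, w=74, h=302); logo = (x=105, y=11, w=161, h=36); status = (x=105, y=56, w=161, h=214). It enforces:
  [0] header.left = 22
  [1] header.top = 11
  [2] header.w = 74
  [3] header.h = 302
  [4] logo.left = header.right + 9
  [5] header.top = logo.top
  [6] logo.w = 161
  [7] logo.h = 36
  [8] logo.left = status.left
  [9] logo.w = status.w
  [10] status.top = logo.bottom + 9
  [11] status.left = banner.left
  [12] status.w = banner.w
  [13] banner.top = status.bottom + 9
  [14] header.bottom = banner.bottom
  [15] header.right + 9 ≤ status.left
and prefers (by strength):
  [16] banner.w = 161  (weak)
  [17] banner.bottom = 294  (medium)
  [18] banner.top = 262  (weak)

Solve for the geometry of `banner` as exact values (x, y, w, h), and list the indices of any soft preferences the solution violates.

banner = (x=105, y=279, w=161, h=34)
violated soft preferences: 17, 18

1. banner.x = 105  [status.left = banner.left]
2. banner.w = 161  [status.w = banner.w]
3. banner.y = 279  [banner.top = status.bottom + 9]
4. banner.h = 34  [header.bottom = banner.bottom]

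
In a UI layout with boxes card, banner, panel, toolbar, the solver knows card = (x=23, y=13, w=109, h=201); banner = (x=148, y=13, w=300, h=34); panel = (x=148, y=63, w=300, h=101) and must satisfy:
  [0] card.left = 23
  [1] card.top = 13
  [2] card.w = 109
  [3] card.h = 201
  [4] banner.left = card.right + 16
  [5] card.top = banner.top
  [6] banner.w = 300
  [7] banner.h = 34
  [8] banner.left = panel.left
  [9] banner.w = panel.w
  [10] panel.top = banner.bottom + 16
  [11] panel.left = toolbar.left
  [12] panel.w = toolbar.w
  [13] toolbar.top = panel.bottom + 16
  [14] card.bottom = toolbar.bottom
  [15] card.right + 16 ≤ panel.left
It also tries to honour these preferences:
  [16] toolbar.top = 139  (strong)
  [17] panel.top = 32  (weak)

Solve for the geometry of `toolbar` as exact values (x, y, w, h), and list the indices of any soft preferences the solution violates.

toolbar = (x=148, y=180, w=300, h=34)
violated soft preferences: 16, 17

1. toolbar.x = 148  [panel.left = toolbar.left]
2. toolbar.w = 300  [panel.w = toolbar.w]
3. toolbar.y = 180  [toolbar.top = panel.bottom + 16]
4. toolbar.h = 34  [card.bottom = toolbar.bottom]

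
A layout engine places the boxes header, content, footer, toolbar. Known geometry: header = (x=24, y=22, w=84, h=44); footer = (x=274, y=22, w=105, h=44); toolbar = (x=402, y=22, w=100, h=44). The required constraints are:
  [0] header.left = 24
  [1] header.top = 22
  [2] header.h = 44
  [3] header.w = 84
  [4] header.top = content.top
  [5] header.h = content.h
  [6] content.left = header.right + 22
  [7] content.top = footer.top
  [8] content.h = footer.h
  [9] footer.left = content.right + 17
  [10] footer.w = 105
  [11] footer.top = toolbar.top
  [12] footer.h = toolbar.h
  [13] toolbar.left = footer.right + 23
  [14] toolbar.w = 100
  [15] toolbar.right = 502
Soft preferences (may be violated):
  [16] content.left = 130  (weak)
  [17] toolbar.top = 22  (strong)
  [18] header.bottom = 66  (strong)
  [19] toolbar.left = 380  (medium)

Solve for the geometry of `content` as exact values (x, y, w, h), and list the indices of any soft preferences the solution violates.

content = (x=130, y=22, w=127, h=44)
violated soft preferences: 19

1. content.y = 22  [header.top = content.top]
2. content.h = 44  [header.h = content.h]
3. content.x = 130  [content.left = header.right + 22]
4. content.w = 127  [footer.left = content.right + 17]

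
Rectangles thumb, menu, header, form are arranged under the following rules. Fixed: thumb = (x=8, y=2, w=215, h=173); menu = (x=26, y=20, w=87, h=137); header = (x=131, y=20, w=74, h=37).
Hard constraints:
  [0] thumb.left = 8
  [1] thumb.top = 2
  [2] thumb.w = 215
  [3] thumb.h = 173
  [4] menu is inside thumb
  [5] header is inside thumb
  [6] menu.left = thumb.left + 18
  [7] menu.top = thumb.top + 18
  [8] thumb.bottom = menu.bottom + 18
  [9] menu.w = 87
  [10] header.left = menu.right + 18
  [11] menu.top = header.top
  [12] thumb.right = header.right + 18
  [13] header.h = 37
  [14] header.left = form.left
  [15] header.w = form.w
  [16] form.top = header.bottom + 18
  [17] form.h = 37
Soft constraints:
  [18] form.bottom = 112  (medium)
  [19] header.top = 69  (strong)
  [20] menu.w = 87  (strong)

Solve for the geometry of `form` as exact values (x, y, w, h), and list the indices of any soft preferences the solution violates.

form = (x=131, y=75, w=74, h=37)
violated soft preferences: 19

1. form.x = 131  [header.left = form.left]
2. form.w = 74  [header.w = form.w]
3. form.y = 75  [form.top = header.bottom + 18]
4. form.h = 37  [form.h = 37]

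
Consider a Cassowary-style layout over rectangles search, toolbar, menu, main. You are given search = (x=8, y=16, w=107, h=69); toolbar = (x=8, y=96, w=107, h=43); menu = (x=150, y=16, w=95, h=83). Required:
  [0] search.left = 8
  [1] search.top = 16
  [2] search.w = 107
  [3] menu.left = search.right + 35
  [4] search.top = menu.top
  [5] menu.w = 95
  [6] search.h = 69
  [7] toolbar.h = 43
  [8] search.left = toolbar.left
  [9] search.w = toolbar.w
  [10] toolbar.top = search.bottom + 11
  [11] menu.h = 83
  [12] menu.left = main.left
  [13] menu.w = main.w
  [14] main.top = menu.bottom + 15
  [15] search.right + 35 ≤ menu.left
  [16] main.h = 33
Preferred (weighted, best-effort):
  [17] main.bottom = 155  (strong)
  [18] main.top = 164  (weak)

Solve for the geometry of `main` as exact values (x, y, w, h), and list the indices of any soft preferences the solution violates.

1. main.x = 150  [menu.left = main.left]
2. main.w = 95  [menu.w = main.w]
3. main.y = 114  [main.top = menu.bottom + 15]
4. main.h = 33  [main.h = 33]

main = (x=150, y=114, w=95, h=33)
violated soft preferences: 17, 18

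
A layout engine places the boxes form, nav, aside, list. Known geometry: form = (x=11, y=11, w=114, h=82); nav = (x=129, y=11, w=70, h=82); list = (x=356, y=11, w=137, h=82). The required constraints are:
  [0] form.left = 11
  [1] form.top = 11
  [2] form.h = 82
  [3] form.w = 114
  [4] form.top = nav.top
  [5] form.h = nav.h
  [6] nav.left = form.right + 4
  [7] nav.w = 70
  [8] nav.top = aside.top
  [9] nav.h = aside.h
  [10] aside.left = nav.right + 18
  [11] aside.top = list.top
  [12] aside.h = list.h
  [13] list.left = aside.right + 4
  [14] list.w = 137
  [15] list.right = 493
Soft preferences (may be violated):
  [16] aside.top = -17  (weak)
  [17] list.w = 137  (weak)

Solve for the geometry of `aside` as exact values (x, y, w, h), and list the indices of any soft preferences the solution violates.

aside = (x=217, y=11, w=135, h=82)
violated soft preferences: 16

1. aside.y = 11  [nav.top = aside.top]
2. aside.h = 82  [nav.h = aside.h]
3. aside.x = 217  [aside.left = nav.right + 18]
4. aside.w = 135  [list.left = aside.right + 4]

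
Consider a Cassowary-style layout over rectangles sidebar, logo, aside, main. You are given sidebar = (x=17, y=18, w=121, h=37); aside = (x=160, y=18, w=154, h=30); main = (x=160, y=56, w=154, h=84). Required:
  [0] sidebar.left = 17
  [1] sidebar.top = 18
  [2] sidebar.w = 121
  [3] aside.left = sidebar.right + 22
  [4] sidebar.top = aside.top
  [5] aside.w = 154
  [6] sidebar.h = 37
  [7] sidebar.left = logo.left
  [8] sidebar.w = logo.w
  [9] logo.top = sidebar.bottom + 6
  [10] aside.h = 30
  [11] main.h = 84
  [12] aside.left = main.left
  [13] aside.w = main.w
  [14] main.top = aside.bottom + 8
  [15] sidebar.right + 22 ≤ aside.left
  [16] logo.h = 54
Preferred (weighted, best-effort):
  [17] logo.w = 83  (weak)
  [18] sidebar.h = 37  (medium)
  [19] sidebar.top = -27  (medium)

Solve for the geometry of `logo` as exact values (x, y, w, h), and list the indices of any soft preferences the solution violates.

logo = (x=17, y=61, w=121, h=54)
violated soft preferences: 17, 19

1. logo.x = 17  [sidebar.left = logo.left]
2. logo.w = 121  [sidebar.w = logo.w]
3. logo.y = 61  [logo.top = sidebar.bottom + 6]
4. logo.h = 54  [logo.h = 54]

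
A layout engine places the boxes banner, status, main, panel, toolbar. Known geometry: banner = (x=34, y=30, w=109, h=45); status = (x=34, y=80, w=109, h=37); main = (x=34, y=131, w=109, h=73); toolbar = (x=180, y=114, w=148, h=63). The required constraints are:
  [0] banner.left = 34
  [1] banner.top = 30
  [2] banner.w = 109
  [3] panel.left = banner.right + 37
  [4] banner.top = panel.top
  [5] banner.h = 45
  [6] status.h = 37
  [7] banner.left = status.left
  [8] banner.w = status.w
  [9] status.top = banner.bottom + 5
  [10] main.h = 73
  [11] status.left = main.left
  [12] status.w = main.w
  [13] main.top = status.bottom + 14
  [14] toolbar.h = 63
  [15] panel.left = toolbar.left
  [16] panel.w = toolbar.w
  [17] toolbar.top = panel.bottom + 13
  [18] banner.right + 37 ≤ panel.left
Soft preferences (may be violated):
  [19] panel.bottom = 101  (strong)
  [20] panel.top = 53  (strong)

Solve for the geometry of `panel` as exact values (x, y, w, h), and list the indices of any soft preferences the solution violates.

1. panel.x = 180  [panel.left = banner.right + 37]
2. panel.y = 30  [banner.top = panel.top]
3. panel.w = 148  [panel.w = toolbar.w]
4. panel.h = 71  [toolbar.top = panel.bottom + 13]

panel = (x=180, y=30, w=148, h=71)
violated soft preferences: 20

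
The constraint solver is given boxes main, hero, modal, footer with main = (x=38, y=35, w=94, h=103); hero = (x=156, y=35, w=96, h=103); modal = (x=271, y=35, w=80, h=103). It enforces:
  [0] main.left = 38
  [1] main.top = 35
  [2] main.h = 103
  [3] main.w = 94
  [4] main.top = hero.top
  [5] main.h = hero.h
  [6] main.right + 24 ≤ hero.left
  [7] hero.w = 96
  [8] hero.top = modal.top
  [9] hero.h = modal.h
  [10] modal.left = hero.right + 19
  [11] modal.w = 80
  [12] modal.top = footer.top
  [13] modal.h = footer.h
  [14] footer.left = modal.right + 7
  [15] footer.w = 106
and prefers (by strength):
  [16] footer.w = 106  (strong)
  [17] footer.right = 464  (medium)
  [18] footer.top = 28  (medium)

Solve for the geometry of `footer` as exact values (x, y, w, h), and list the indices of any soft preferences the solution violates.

footer = (x=358, y=35, w=106, h=103)
violated soft preferences: 18

1. footer.y = 35  [modal.top = footer.top]
2. footer.h = 103  [modal.h = footer.h]
3. footer.x = 358  [footer.left = modal.right + 7]
4. footer.w = 106  [footer.w = 106]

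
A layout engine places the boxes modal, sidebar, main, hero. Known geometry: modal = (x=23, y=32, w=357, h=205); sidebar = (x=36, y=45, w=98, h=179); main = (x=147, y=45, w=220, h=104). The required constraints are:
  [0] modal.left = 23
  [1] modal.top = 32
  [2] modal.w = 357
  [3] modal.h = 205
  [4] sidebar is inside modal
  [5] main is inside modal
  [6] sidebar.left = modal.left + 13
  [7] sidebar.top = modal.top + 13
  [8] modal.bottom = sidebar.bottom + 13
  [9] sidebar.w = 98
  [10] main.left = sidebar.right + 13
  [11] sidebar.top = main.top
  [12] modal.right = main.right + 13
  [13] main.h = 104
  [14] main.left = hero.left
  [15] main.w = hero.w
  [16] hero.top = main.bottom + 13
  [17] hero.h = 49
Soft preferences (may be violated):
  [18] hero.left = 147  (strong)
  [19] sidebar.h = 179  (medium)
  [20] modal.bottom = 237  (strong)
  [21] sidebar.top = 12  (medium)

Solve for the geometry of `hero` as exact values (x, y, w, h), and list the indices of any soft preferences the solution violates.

hero = (x=147, y=162, w=220, h=49)
violated soft preferences: 21

1. hero.x = 147  [main.left = hero.left]
2. hero.w = 220  [main.w = hero.w]
3. hero.y = 162  [hero.top = main.bottom + 13]
4. hero.h = 49  [hero.h = 49]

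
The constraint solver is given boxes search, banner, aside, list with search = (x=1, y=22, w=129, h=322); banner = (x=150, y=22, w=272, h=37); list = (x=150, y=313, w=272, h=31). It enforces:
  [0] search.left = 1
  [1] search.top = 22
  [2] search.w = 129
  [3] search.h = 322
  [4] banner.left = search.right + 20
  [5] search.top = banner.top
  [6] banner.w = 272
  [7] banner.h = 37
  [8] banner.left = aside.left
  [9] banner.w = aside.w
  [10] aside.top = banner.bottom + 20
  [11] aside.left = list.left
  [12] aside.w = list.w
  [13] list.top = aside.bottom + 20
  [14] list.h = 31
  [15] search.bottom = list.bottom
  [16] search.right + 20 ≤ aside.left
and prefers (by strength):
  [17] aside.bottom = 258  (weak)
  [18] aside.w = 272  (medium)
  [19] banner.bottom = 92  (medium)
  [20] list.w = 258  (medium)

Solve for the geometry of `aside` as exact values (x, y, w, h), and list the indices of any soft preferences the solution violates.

1. aside.x = 150  [banner.left = aside.left]
2. aside.w = 272  [banner.w = aside.w]
3. aside.y = 79  [aside.top = banner.bottom + 20]
4. aside.h = 214  [list.top = aside.bottom + 20]

aside = (x=150, y=79, w=272, h=214)
violated soft preferences: 17, 19, 20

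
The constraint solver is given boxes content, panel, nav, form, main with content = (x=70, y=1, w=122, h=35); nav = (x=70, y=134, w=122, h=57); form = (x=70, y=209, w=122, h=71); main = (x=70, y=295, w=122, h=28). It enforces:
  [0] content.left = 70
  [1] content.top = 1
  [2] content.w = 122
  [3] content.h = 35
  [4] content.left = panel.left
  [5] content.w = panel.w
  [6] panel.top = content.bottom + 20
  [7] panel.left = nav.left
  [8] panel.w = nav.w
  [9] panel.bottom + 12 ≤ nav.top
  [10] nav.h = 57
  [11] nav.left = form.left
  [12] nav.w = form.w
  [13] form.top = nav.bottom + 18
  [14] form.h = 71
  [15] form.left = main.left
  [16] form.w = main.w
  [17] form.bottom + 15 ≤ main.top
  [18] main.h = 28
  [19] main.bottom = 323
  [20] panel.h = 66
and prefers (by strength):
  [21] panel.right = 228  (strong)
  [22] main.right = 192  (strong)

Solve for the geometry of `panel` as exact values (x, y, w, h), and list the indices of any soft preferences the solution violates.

1. panel.x = 70  [content.left = panel.left]
2. panel.w = 122  [content.w = panel.w]
3. panel.y = 56  [panel.top = content.bottom + 20]
4. panel.h = 66  [panel.h = 66]

panel = (x=70, y=56, w=122, h=66)
violated soft preferences: 21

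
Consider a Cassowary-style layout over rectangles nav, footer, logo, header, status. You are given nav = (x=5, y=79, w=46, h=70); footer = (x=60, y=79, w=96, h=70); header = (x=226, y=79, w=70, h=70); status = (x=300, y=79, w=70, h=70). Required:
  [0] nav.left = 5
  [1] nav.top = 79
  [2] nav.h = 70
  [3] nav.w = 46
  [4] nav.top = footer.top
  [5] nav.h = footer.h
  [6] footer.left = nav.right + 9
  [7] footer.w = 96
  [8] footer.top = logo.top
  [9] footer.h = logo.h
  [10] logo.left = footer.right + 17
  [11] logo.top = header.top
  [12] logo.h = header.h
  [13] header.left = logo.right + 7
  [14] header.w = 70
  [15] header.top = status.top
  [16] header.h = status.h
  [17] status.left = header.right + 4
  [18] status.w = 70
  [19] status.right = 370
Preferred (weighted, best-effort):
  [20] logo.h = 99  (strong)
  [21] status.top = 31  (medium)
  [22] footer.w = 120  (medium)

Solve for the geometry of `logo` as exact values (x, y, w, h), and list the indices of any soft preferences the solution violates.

1. logo.y = 79  [footer.top = logo.top]
2. logo.h = 70  [footer.h = logo.h]
3. logo.x = 173  [logo.left = footer.right + 17]
4. logo.w = 46  [header.left = logo.right + 7]

logo = (x=173, y=79, w=46, h=70)
violated soft preferences: 20, 21, 22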